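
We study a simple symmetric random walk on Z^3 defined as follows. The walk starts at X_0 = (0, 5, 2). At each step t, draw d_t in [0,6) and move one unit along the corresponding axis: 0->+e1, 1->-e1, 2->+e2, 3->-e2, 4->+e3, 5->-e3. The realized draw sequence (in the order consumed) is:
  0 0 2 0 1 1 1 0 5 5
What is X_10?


(1, 6, 0)

t=0: X=(0, 5, 2), d=0 → +e1, X_1=(1, 5, 2)
t=1: X=(1, 5, 2), d=0 → +e1, X_2=(2, 5, 2)
t=2: X=(2, 5, 2), d=2 → +e2, X_3=(2, 6, 2)
t=3: X=(2, 6, 2), d=0 → +e1, X_4=(3, 6, 2)
t=4: X=(3, 6, 2), d=1 → -e1, X_5=(2, 6, 2)
t=5: X=(2, 6, 2), d=1 → -e1, X_6=(1, 6, 2)
t=6: X=(1, 6, 2), d=1 → -e1, X_7=(0, 6, 2)
t=7: X=(0, 6, 2), d=0 → +e1, X_8=(1, 6, 2)
t=8: X=(1, 6, 2), d=5 → -e3, X_9=(1, 6, 1)
t=9: X=(1, 6, 1), d=5 → -e3, X_10=(1, 6, 0)


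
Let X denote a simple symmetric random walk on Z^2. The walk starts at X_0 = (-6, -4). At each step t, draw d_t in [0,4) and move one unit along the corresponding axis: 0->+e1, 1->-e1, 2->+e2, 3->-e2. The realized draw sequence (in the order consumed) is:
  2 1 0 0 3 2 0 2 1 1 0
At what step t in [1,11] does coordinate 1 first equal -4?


7

t=0: X=(-6, -4), d=2 → +e2, X_1=(-6, -3)
t=1: X=(-6, -3), d=1 → -e1, X_2=(-7, -3)
t=2: X=(-7, -3), d=0 → +e1, X_3=(-6, -3)
t=3: X=(-6, -3), d=0 → +e1, X_4=(-5, -3)
t=4: X=(-5, -3), d=3 → -e2, X_5=(-5, -4)
t=5: X=(-5, -4), d=2 → +e2, X_6=(-5, -3)
t=6: X=(-5, -3), d=0 → +e1, X_7=(-4, -3)
t=7: X=(-4, -3), d=2 → +e2, X_8=(-4, -2)
t=8: X=(-4, -2), d=1 → -e1, X_9=(-5, -2)
t=9: X=(-5, -2), d=1 → -e1, X_10=(-6, -2)
t=10: X=(-6, -2), d=0 → +e1, X_11=(-5, -2)


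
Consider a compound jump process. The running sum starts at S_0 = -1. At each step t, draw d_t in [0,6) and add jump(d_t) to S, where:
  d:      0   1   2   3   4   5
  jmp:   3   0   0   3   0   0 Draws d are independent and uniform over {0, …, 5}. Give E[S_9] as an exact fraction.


Outcome values over d=0..5: [3, 0, 0, 3, 0, 0]
Σy = 6, Σy² = 18, M = 6
μ = 6/6 = 1,  σ² = 18/6 − (1)² = 2
E[S_9] = -1 + 9·(1) = 8

8


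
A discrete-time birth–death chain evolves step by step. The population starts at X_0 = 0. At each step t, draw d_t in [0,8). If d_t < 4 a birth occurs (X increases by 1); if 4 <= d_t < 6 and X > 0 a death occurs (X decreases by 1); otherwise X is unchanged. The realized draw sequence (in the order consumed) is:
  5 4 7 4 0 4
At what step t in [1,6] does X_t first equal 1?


t=0: X=0, d=5 → hold, X_1=0
t=1: X=0, d=4 → hold, X_2=0
t=2: X=0, d=7 → hold, X_3=0
t=3: X=0, d=4 → hold, X_4=0
t=4: X=0, d=0 → birth, X_5=1
t=5: X=1, d=4 → death, X_6=0

5


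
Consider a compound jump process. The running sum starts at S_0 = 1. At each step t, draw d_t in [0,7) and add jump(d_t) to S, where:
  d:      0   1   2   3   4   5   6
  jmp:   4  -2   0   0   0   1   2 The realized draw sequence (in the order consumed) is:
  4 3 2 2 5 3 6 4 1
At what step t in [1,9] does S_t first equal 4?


t=0: S=1, d=4, jump=0, S_1=1
t=1: S=1, d=3, jump=0, S_2=1
t=2: S=1, d=2, jump=0, S_3=1
t=3: S=1, d=2, jump=0, S_4=1
t=4: S=1, d=5, jump=1, S_5=2
t=5: S=2, d=3, jump=0, S_6=2
t=6: S=2, d=6, jump=2, S_7=4
t=7: S=4, d=4, jump=0, S_8=4
t=8: S=4, d=1, jump=-2, S_9=2

7


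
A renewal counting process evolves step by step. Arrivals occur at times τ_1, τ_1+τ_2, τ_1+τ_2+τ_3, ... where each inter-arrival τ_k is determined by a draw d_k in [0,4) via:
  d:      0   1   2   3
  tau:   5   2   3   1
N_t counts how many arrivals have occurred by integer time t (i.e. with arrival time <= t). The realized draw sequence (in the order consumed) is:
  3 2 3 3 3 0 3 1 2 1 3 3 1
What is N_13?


7

draw d_1=3: τ_1=1, arrival time A_1=1
draw d_2=2: τ_2=3, arrival time A_2=4
draw d_3=3: τ_3=1, arrival time A_3=5
draw d_4=3: τ_4=1, arrival time A_4=6
draw d_5=3: τ_5=1, arrival time A_5=7
draw d_6=0: τ_6=5, arrival time A_6=12
draw d_7=3: τ_7=1, arrival time A_7=13
draw d_8=1: τ_8=2, arrival time A_8=15
draw d_9=2: τ_9=3, arrival time A_9=18
draw d_10=1: τ_10=2, arrival time A_10=20
draw d_11=3: τ_11=1, arrival time A_11=21
draw d_12=3: τ_12=1, arrival time A_12=22
draw d_13=1: τ_13=2, arrival time A_13=24
N_t over t=0..13: 0:0 1:1 2:1 3:1 4:2 5:3 6:4 7:5 8:5 9:5 10:5 11:5 12:6 13:7


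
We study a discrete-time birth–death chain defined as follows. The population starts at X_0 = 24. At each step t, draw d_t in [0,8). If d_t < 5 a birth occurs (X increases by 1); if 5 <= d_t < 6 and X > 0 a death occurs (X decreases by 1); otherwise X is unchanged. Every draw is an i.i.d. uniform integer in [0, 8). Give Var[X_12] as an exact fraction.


X can drop by at most 1 per step and X_0 = 24 > T = 12, so X_t >= 24 − t >= 12 > 0 for every t <= 12: the floor at 0 (the 'and X > 0' condition) never binds. Hence X_12 = X_0 + Σ_{t<12} Y_t with i.i.d. increments Y_t = y(d_t) ∈ {+1, −1, 0}.
Outcome values over d=0..7: [1, 1, 1, 1, 1, -1, 0, 0]
Σy = 4, Σy² = 6, M = 8
μ = 4/8 = 1/2,  σ² = 6/8 − (1/2)² = 1/2
Independent increments: Var[X_12] = 12·σ² = 12·(1/2) = 6

6


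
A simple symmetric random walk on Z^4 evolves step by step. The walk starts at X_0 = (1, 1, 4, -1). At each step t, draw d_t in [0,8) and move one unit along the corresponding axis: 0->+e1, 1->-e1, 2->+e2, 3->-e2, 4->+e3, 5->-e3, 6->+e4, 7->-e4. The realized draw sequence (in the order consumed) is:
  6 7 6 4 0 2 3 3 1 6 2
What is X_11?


t=0: X=(1, 1, 4, -1), d=6 → +e4, X_1=(1, 1, 4, 0)
t=1: X=(1, 1, 4, 0), d=7 → -e4, X_2=(1, 1, 4, -1)
t=2: X=(1, 1, 4, -1), d=6 → +e4, X_3=(1, 1, 4, 0)
t=3: X=(1, 1, 4, 0), d=4 → +e3, X_4=(1, 1, 5, 0)
t=4: X=(1, 1, 5, 0), d=0 → +e1, X_5=(2, 1, 5, 0)
t=5: X=(2, 1, 5, 0), d=2 → +e2, X_6=(2, 2, 5, 0)
t=6: X=(2, 2, 5, 0), d=3 → -e2, X_7=(2, 1, 5, 0)
t=7: X=(2, 1, 5, 0), d=3 → -e2, X_8=(2, 0, 5, 0)
t=8: X=(2, 0, 5, 0), d=1 → -e1, X_9=(1, 0, 5, 0)
t=9: X=(1, 0, 5, 0), d=6 → +e4, X_10=(1, 0, 5, 1)
t=10: X=(1, 0, 5, 1), d=2 → +e2, X_11=(1, 1, 5, 1)

(1, 1, 5, 1)


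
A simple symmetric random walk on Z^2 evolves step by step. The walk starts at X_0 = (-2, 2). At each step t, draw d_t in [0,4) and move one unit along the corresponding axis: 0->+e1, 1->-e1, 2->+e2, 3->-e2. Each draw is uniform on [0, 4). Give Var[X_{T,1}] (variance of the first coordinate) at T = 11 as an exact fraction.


11/2

Outcome values over d=0..3: [1, -1, 0, 0]
Σy = 0, Σy² = 2, M = 4
μ = 0/4 = 0,  σ² = 2/4 − (0)² = 1/2
Independent increments: Var[X_11] = 11·σ² = 11·(1/2) = 11/2


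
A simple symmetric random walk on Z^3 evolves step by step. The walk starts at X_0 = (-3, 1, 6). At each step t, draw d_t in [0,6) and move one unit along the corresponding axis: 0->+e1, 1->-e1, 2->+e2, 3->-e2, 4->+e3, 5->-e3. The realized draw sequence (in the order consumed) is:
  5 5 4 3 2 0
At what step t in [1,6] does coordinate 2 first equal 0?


t=0: X=(-3, 1, 6), d=5 → -e3, X_1=(-3, 1, 5)
t=1: X=(-3, 1, 5), d=5 → -e3, X_2=(-3, 1, 4)
t=2: X=(-3, 1, 4), d=4 → +e3, X_3=(-3, 1, 5)
t=3: X=(-3, 1, 5), d=3 → -e2, X_4=(-3, 0, 5)
t=4: X=(-3, 0, 5), d=2 → +e2, X_5=(-3, 1, 5)
t=5: X=(-3, 1, 5), d=0 → +e1, X_6=(-2, 1, 5)

4


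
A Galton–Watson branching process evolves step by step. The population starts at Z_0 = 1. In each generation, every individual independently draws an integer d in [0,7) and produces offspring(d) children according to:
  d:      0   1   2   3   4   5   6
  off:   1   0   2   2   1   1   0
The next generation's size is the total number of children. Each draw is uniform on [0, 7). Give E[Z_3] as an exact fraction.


Outcome values over d=0..6: [1, 0, 2, 2, 1, 1, 0]
Σy = 7, Σy² = 11, M = 7
μ = 7/7 = 1,  σ² = 11/7 − (1)² = 4/7
E[Z_0] = 1
E[Z_1] = 1·E[Z_0] = 1
E[Z_2] = 1·E[Z_1] = 1
E[Z_3] = 1·E[Z_2] = 1

1


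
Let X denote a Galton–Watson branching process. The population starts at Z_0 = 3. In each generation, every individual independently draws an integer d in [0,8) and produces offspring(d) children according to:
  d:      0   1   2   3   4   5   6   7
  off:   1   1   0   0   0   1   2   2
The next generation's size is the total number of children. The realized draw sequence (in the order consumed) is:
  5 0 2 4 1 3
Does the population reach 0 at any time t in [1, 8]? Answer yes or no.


yes

gen 0: Z_0=3, draws=[5, 0, 2], offspring=[1, 1, 0], Z_1=2
gen 1: Z_1=2, draws=[4, 1], offspring=[0, 1], Z_2=1
gen 2: Z_2=1, draws=[3], offspring=[0], Z_3=0
gen 3: Z_3=0, draws=[], offspring=[], Z_4=0
gen 4: Z_4=0, draws=[], offspring=[], Z_5=0
gen 5: Z_5=0, draws=[], offspring=[], Z_6=0
gen 6: Z_6=0, draws=[], offspring=[], Z_7=0
gen 7: Z_7=0, draws=[], offspring=[], Z_8=0


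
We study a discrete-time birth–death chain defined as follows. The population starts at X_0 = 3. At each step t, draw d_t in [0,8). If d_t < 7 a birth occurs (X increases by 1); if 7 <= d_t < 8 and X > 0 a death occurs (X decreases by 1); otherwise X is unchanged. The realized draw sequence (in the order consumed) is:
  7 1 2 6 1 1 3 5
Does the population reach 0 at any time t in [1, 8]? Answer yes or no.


no

t=0: X=3, d=7 → death, X_1=2
t=1: X=2, d=1 → birth, X_2=3
t=2: X=3, d=2 → birth, X_3=4
t=3: X=4, d=6 → birth, X_4=5
t=4: X=5, d=1 → birth, X_5=6
t=5: X=6, d=1 → birth, X_6=7
t=6: X=7, d=3 → birth, X_7=8
t=7: X=8, d=5 → birth, X_8=9


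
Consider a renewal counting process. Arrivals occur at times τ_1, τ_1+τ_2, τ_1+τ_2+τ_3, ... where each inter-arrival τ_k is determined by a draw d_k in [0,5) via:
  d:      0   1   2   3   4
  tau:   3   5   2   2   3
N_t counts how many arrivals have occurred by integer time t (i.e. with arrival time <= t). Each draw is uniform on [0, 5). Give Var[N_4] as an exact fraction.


Inter-arrival values over d=0..4: [3, 5, 2, 2, 3]
Each d has probability 1/5, so the pmf of τ is: f(2) = 2/5, f(3) = 2/5, f(5) = 1/5
Let p_n(j) = P(N_n = j), with p_0 = [1]. Condition on τ_1: p_n(0) = P(τ > n), and for j >= 1, p_n(j) = Σ_{k<=n} f(k)·p_{n−k}(j−1)
p_1 = [1]  (j = 0)
p_2 = [3/5, 2/5]  (j = 0..1)
p_3 = [1/5, 4/5]  (j = 0..1)
p_4 = [1/5, 16/25, 4/25]  (j = 0..2)
E[N_4] = Σ j·p_4(j) = 24/25;  E[N_4²] = Σ j²·p_4(j) = 32/25
Var[N_4] = 32/25 − (24/25)² = 224/625

224/625


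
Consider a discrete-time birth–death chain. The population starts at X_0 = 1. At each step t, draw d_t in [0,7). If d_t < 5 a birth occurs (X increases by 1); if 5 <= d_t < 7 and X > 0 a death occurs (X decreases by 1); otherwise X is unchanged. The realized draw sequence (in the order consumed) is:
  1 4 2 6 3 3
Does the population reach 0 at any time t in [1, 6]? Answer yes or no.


t=0: X=1, d=1 → birth, X_1=2
t=1: X=2, d=4 → birth, X_2=3
t=2: X=3, d=2 → birth, X_3=4
t=3: X=4, d=6 → death, X_4=3
t=4: X=3, d=3 → birth, X_5=4
t=5: X=4, d=3 → birth, X_6=5

no


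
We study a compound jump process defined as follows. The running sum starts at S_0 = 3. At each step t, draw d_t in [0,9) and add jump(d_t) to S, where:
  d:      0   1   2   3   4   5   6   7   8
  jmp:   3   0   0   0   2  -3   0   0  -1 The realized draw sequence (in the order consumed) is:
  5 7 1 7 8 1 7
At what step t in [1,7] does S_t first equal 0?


1

t=0: S=3, d=5, jump=-3, S_1=0
t=1: S=0, d=7, jump=0, S_2=0
t=2: S=0, d=1, jump=0, S_3=0
t=3: S=0, d=7, jump=0, S_4=0
t=4: S=0, d=8, jump=-1, S_5=-1
t=5: S=-1, d=1, jump=0, S_6=-1
t=6: S=-1, d=7, jump=0, S_7=-1


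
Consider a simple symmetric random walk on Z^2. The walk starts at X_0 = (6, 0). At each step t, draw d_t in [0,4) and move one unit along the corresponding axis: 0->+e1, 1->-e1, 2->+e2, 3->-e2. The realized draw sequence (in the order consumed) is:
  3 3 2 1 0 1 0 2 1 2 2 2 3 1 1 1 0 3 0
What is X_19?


(4, 1)

t=0: X=(6, 0), d=3 → -e2, X_1=(6, -1)
t=1: X=(6, -1), d=3 → -e2, X_2=(6, -2)
t=2: X=(6, -2), d=2 → +e2, X_3=(6, -1)
t=3: X=(6, -1), d=1 → -e1, X_4=(5, -1)
t=4: X=(5, -1), d=0 → +e1, X_5=(6, -1)
t=5: X=(6, -1), d=1 → -e1, X_6=(5, -1)
t=6: X=(5, -1), d=0 → +e1, X_7=(6, -1)
t=7: X=(6, -1), d=2 → +e2, X_8=(6, 0)
t=8: X=(6, 0), d=1 → -e1, X_9=(5, 0)
t=9: X=(5, 0), d=2 → +e2, X_10=(5, 1)
t=10: X=(5, 1), d=2 → +e2, X_11=(5, 2)
t=11: X=(5, 2), d=2 → +e2, X_12=(5, 3)
t=12: X=(5, 3), d=3 → -e2, X_13=(5, 2)
t=13: X=(5, 2), d=1 → -e1, X_14=(4, 2)
t=14: X=(4, 2), d=1 → -e1, X_15=(3, 2)
t=15: X=(3, 2), d=1 → -e1, X_16=(2, 2)
t=16: X=(2, 2), d=0 → +e1, X_17=(3, 2)
t=17: X=(3, 2), d=3 → -e2, X_18=(3, 1)
t=18: X=(3, 1), d=0 → +e1, X_19=(4, 1)


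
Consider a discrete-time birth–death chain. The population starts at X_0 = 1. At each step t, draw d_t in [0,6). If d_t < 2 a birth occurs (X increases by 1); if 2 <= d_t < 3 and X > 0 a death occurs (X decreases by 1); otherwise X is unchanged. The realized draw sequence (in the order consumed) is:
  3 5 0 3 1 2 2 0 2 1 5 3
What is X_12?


t=0: X=1, d=3 → hold, X_1=1
t=1: X=1, d=5 → hold, X_2=1
t=2: X=1, d=0 → birth, X_3=2
t=3: X=2, d=3 → hold, X_4=2
t=4: X=2, d=1 → birth, X_5=3
t=5: X=3, d=2 → death, X_6=2
t=6: X=2, d=2 → death, X_7=1
t=7: X=1, d=0 → birth, X_8=2
t=8: X=2, d=2 → death, X_9=1
t=9: X=1, d=1 → birth, X_10=2
t=10: X=2, d=5 → hold, X_11=2
t=11: X=2, d=3 → hold, X_12=2

2


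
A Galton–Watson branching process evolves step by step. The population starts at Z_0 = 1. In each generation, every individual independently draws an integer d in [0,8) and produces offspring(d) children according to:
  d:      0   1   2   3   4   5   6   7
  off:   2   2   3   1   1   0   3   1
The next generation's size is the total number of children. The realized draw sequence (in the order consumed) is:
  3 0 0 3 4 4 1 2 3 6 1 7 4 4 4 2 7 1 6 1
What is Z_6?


gen 0: Z_0=1, draws=[3], offspring=[1], Z_1=1
gen 1: Z_1=1, draws=[0], offspring=[2], Z_2=2
gen 2: Z_2=2, draws=[0, 3], offspring=[2, 1], Z_3=3
gen 3: Z_3=3, draws=[4, 4, 1], offspring=[1, 1, 2], Z_4=4
gen 4: Z_4=4, draws=[2, 3, 6, 1], offspring=[3, 1, 3, 2], Z_5=9
gen 5: Z_5=9, draws=[7, 4, 4, 4, 2, 7, 1, 6, 1], offspring=[1, 1, 1, 1, 3, 1, 2, 3, 2], Z_6=15

15


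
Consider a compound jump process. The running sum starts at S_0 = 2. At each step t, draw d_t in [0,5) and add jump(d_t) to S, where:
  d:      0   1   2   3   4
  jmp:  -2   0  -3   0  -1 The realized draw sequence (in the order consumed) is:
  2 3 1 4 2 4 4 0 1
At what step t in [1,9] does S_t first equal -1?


t=0: S=2, d=2, jump=-3, S_1=-1
t=1: S=-1, d=3, jump=0, S_2=-1
t=2: S=-1, d=1, jump=0, S_3=-1
t=3: S=-1, d=4, jump=-1, S_4=-2
t=4: S=-2, d=2, jump=-3, S_5=-5
t=5: S=-5, d=4, jump=-1, S_6=-6
t=6: S=-6, d=4, jump=-1, S_7=-7
t=7: S=-7, d=0, jump=-2, S_8=-9
t=8: S=-9, d=1, jump=0, S_9=-9

1


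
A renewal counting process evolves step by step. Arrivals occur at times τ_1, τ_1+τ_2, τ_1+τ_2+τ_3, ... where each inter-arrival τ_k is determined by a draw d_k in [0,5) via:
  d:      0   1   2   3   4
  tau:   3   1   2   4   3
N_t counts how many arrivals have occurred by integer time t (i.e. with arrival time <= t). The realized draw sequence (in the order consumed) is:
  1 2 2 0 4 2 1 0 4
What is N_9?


draw d_1=1: τ_1=1, arrival time A_1=1
draw d_2=2: τ_2=2, arrival time A_2=3
draw d_3=2: τ_3=2, arrival time A_3=5
draw d_4=0: τ_4=3, arrival time A_4=8
draw d_5=4: τ_5=3, arrival time A_5=11
draw d_6=2: τ_6=2, arrival time A_6=13
draw d_7=1: τ_7=1, arrival time A_7=14
draw d_8=0: τ_8=3, arrival time A_8=17
draw d_9=4: τ_9=3, arrival time A_9=20
N_t over t=0..9: 0:0 1:1 2:1 3:2 4:2 5:3 6:3 7:3 8:4 9:4

4


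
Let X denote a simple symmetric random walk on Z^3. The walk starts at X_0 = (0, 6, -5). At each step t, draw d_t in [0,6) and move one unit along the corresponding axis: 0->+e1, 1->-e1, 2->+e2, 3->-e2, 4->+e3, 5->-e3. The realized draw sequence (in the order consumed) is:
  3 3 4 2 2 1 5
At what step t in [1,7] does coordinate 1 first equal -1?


6

t=0: X=(0, 6, -5), d=3 → -e2, X_1=(0, 5, -5)
t=1: X=(0, 5, -5), d=3 → -e2, X_2=(0, 4, -5)
t=2: X=(0, 4, -5), d=4 → +e3, X_3=(0, 4, -4)
t=3: X=(0, 4, -4), d=2 → +e2, X_4=(0, 5, -4)
t=4: X=(0, 5, -4), d=2 → +e2, X_5=(0, 6, -4)
t=5: X=(0, 6, -4), d=1 → -e1, X_6=(-1, 6, -4)
t=6: X=(-1, 6, -4), d=5 → -e3, X_7=(-1, 6, -5)


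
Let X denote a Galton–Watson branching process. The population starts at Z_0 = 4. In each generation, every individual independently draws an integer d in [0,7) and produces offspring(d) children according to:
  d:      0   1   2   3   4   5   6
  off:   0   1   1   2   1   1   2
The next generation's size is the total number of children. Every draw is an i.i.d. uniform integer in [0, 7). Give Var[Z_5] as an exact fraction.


5230100480/282475249

Outcome values over d=0..6: [0, 1, 1, 2, 1, 1, 2]
Σy = 8, Σy² = 12, M = 7
μ = 8/7 = 8/7,  σ² = 12/7 − (8/7)² = 20/49
V_0 = 0, E_0 = 4
V_1 = 20/49·E_0 + (8/7)²·V_0 = 80/49;  E_1 = 32/7
V_2 = 20/49·E_1 + (8/7)²·V_1 = 9600/2401;  E_2 = 256/49
V_3 = 20/49·E_2 + (8/7)²·V_2 = 865280/117649;  E_3 = 2048/343
V_4 = 20/49·E_3 + (8/7)²·V_3 = 69427200/5764801;  E_4 = 16384/2401
V_5 = 20/49·E_4 + (8/7)²·V_4 = 5230100480/282475249;  E_5 = 131072/16807


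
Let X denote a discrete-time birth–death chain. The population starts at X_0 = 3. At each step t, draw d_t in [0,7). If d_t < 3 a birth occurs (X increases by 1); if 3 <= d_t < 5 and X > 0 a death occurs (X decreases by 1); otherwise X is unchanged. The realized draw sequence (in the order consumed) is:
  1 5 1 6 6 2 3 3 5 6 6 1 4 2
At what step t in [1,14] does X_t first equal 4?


t=0: X=3, d=1 → birth, X_1=4
t=1: X=4, d=5 → hold, X_2=4
t=2: X=4, d=1 → birth, X_3=5
t=3: X=5, d=6 → hold, X_4=5
t=4: X=5, d=6 → hold, X_5=5
t=5: X=5, d=2 → birth, X_6=6
t=6: X=6, d=3 → death, X_7=5
t=7: X=5, d=3 → death, X_8=4
t=8: X=4, d=5 → hold, X_9=4
t=9: X=4, d=6 → hold, X_10=4
t=10: X=4, d=6 → hold, X_11=4
t=11: X=4, d=1 → birth, X_12=5
t=12: X=5, d=4 → death, X_13=4
t=13: X=4, d=2 → birth, X_14=5

1


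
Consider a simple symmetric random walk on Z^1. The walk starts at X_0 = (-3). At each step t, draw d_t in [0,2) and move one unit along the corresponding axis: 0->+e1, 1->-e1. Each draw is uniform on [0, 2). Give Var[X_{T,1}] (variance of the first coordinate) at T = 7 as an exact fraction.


7

Outcome values over d=0..1: [1, -1]
Σy = 0, Σy² = 2, M = 2
μ = 0/2 = 0,  σ² = 2/2 − (0)² = 1
Independent increments: Var[X_7] = 7·σ² = 7·(1) = 7


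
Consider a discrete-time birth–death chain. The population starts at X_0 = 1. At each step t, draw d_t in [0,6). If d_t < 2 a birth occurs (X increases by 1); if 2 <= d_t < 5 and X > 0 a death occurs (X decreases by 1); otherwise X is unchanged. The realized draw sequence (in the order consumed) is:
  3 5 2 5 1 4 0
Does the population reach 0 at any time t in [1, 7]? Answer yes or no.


t=0: X=1, d=3 → death, X_1=0
t=1: X=0, d=5 → hold, X_2=0
t=2: X=0, d=2 → hold, X_3=0
t=3: X=0, d=5 → hold, X_4=0
t=4: X=0, d=1 → birth, X_5=1
t=5: X=1, d=4 → death, X_6=0
t=6: X=0, d=0 → birth, X_7=1

yes


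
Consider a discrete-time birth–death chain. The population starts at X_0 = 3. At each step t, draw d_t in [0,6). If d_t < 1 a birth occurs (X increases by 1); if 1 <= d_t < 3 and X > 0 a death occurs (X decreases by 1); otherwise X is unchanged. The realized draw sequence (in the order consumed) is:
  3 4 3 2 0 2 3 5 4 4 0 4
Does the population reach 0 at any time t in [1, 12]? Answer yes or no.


t=0: X=3, d=3 → hold, X_1=3
t=1: X=3, d=4 → hold, X_2=3
t=2: X=3, d=3 → hold, X_3=3
t=3: X=3, d=2 → death, X_4=2
t=4: X=2, d=0 → birth, X_5=3
t=5: X=3, d=2 → death, X_6=2
t=6: X=2, d=3 → hold, X_7=2
t=7: X=2, d=5 → hold, X_8=2
t=8: X=2, d=4 → hold, X_9=2
t=9: X=2, d=4 → hold, X_10=2
t=10: X=2, d=0 → birth, X_11=3
t=11: X=3, d=4 → hold, X_12=3

no


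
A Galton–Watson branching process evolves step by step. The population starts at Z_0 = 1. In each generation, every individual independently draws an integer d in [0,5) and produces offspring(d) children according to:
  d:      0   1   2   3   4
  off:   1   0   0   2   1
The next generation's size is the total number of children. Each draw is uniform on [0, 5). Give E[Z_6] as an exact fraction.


Outcome values over d=0..4: [1, 0, 0, 2, 1]
Σy = 4, Σy² = 6, M = 5
μ = 4/5 = 4/5,  σ² = 6/5 − (4/5)² = 14/25
E[Z_0] = 1
E[Z_1] = 4/5·E[Z_0] = 4/5
E[Z_2] = 4/5·E[Z_1] = 16/25
E[Z_3] = 4/5·E[Z_2] = 64/125
E[Z_4] = 4/5·E[Z_3] = 256/625
E[Z_5] = 4/5·E[Z_4] = 1024/3125
E[Z_6] = 4/5·E[Z_5] = 4096/15625

4096/15625


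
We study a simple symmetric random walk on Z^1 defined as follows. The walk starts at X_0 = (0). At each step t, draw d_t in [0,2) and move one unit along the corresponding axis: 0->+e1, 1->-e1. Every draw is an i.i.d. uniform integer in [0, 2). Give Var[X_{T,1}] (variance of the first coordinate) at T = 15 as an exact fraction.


Outcome values over d=0..1: [1, -1]
Σy = 0, Σy² = 2, M = 2
μ = 0/2 = 0,  σ² = 2/2 − (0)² = 1
Independent increments: Var[X_15] = 15·σ² = 15·(1) = 15

15


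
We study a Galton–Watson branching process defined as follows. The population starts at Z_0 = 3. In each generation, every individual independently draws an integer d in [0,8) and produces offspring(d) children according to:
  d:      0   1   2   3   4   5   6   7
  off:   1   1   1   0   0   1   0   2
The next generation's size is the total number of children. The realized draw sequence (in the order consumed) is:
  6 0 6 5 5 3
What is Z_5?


gen 0: Z_0=3, draws=[6, 0, 6], offspring=[0, 1, 0], Z_1=1
gen 1: Z_1=1, draws=[5], offspring=[1], Z_2=1
gen 2: Z_2=1, draws=[5], offspring=[1], Z_3=1
gen 3: Z_3=1, draws=[3], offspring=[0], Z_4=0
gen 4: Z_4=0, draws=[], offspring=[], Z_5=0

0


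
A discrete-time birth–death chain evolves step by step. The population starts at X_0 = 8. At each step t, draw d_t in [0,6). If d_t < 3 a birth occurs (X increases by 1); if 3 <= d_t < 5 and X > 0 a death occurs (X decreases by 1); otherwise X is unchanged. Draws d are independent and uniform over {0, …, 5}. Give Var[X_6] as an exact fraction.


29/6

X can drop by at most 1 per step and X_0 = 8 > T = 6, so X_t >= 8 − t >= 2 > 0 for every t <= 6: the floor at 0 (the 'and X > 0' condition) never binds. Hence X_6 = X_0 + Σ_{t<6} Y_t with i.i.d. increments Y_t = y(d_t) ∈ {+1, −1, 0}.
Outcome values over d=0..5: [1, 1, 1, -1, -1, 0]
Σy = 1, Σy² = 5, M = 6
μ = 1/6 = 1/6,  σ² = 5/6 − (1/6)² = 29/36
Independent increments: Var[X_6] = 6·σ² = 6·(29/36) = 29/6


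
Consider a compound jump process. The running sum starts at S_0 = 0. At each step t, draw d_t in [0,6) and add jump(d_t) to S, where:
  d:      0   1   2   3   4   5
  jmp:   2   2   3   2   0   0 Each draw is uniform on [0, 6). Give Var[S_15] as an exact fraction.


Outcome values over d=0..5: [2, 2, 3, 2, 0, 0]
Σy = 9, Σy² = 21, M = 6
μ = 9/6 = 3/2,  σ² = 21/6 − (3/2)² = 5/4
Independent increments: Var[S_15] = 15·σ² = 15·(5/4) = 75/4

75/4


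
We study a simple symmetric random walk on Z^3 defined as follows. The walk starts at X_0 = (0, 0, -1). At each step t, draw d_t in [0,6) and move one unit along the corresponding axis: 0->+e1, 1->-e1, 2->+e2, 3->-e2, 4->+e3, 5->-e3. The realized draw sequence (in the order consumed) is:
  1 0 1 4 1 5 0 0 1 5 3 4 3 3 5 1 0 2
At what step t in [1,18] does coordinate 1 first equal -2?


t=0: X=(0, 0, -1), d=1 → -e1, X_1=(-1, 0, -1)
t=1: X=(-1, 0, -1), d=0 → +e1, X_2=(0, 0, -1)
t=2: X=(0, 0, -1), d=1 → -e1, X_3=(-1, 0, -1)
t=3: X=(-1, 0, -1), d=4 → +e3, X_4=(-1, 0, 0)
t=4: X=(-1, 0, 0), d=1 → -e1, X_5=(-2, 0, 0)
t=5: X=(-2, 0, 0), d=5 → -e3, X_6=(-2, 0, -1)
t=6: X=(-2, 0, -1), d=0 → +e1, X_7=(-1, 0, -1)
t=7: X=(-1, 0, -1), d=0 → +e1, X_8=(0, 0, -1)
t=8: X=(0, 0, -1), d=1 → -e1, X_9=(-1, 0, -1)
t=9: X=(-1, 0, -1), d=5 → -e3, X_10=(-1, 0, -2)
t=10: X=(-1, 0, -2), d=3 → -e2, X_11=(-1, -1, -2)
t=11: X=(-1, -1, -2), d=4 → +e3, X_12=(-1, -1, -1)
t=12: X=(-1, -1, -1), d=3 → -e2, X_13=(-1, -2, -1)
t=13: X=(-1, -2, -1), d=3 → -e2, X_14=(-1, -3, -1)
t=14: X=(-1, -3, -1), d=5 → -e3, X_15=(-1, -3, -2)
t=15: X=(-1, -3, -2), d=1 → -e1, X_16=(-2, -3, -2)
t=16: X=(-2, -3, -2), d=0 → +e1, X_17=(-1, -3, -2)
t=17: X=(-1, -3, -2), d=2 → +e2, X_18=(-1, -2, -2)

5


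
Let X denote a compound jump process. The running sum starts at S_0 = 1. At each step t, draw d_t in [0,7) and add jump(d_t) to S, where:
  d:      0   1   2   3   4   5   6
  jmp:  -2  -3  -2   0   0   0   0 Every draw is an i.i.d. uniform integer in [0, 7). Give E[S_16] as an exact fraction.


-15

Outcome values over d=0..6: [-2, -3, -2, 0, 0, 0, 0]
Σy = -7, Σy² = 17, M = 7
μ = -7/7 = -1,  σ² = 17/7 − (-1)² = 10/7
E[S_16] = 1 + 16·(-1) = -15


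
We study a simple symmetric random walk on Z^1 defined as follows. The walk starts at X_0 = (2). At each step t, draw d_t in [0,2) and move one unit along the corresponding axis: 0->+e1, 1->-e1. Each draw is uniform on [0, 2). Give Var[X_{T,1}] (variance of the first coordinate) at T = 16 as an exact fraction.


Outcome values over d=0..1: [1, -1]
Σy = 0, Σy² = 2, M = 2
μ = 0/2 = 0,  σ² = 2/2 − (0)² = 1
Independent increments: Var[X_16] = 16·σ² = 16·(1) = 16

16


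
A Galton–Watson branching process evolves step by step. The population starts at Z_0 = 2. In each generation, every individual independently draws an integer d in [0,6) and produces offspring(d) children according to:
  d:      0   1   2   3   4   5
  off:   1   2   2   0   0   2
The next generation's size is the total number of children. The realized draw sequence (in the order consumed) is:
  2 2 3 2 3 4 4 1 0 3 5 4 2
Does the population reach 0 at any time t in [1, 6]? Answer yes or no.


gen 0: Z_0=2, draws=[2, 2], offspring=[2, 2], Z_1=4
gen 1: Z_1=4, draws=[3, 2, 3, 4], offspring=[0, 2, 0, 0], Z_2=2
gen 2: Z_2=2, draws=[4, 1], offspring=[0, 2], Z_3=2
gen 3: Z_3=2, draws=[0, 3], offspring=[1, 0], Z_4=1
gen 4: Z_4=1, draws=[5], offspring=[2], Z_5=2
gen 5: Z_5=2, draws=[4, 2], offspring=[0, 2], Z_6=2

no


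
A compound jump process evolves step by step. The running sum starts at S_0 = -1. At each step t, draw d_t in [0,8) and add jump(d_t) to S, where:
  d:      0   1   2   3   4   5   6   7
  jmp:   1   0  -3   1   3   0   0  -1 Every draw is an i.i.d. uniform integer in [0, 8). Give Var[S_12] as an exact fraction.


501/16

Outcome values over d=0..7: [1, 0, -3, 1, 3, 0, 0, -1]
Σy = 1, Σy² = 21, M = 8
μ = 1/8 = 1/8,  σ² = 21/8 − (1/8)² = 167/64
Independent increments: Var[S_12] = 12·σ² = 12·(167/64) = 501/16


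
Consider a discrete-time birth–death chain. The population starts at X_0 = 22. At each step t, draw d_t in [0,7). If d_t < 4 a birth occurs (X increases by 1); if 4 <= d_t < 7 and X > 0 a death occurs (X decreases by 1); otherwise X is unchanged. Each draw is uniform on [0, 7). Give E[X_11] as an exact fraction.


165/7

X can drop by at most 1 per step and X_0 = 22 > T = 11, so X_t >= 22 − t >= 11 > 0 for every t <= 11: the floor at 0 (the 'and X > 0' condition) never binds. Hence X_11 = X_0 + Σ_{t<11} Y_t with i.i.d. increments Y_t = y(d_t) ∈ {+1, −1, 0}.
Outcome values over d=0..6: [1, 1, 1, 1, -1, -1, -1]
Σy = 1, Σy² = 7, M = 7
μ = 1/7 = 1/7,  σ² = 7/7 − (1/7)² = 48/49
E[X_11] = 22 + 11·(1/7) = 165/7


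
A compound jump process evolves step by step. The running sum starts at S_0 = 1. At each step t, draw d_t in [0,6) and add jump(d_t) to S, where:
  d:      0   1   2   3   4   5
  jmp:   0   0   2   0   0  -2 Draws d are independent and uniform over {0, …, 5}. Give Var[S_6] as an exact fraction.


Outcome values over d=0..5: [0, 0, 2, 0, 0, -2]
Σy = 0, Σy² = 8, M = 6
μ = 0/6 = 0,  σ² = 8/6 − (0)² = 4/3
Independent increments: Var[S_6] = 6·σ² = 6·(4/3) = 8

8


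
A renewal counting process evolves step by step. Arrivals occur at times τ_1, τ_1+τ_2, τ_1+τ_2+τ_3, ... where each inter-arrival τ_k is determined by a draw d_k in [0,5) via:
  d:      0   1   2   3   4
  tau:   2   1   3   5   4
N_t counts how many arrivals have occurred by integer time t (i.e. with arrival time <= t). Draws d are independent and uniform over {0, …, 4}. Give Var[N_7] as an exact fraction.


Inter-arrival values over d=0..4: [2, 1, 3, 5, 4]
Each d has probability 1/5, so the pmf of τ is: f(1) = 1/5, f(2) = 1/5, f(3) = 1/5, f(4) = 1/5, f(5) = 1/5
Let p_n(j) = P(N_n = j), with p_0 = [1]. Condition on τ_1: p_n(0) = P(τ > n), and for j >= 1, p_n(j) = Σ_{k<=n} f(k)·p_{n−k}(j−1)
p_1 = [4/5, 1/5]  (j = 0..1)
p_2 = [3/5, 9/25, 1/25]  (j = 0..2)
p_3 = [2/5, 12/25, 14/125, 1/125]  (j = 0..3)
p_4 = [1/5, 14/25, 26/125, 19/625, 1/625]  (j = 0..4)
p_5 = [0, 3/5, 8/25, 9/125, 24/3125, 1/3125]  (j = 0..5)
p_6 = [0, 2/5, 11/25, 17/125, 69/3125, 29/15625, 1/15625]  (j = 0..6)
p_7 = [0, 6/25, 12/25, 28/125, 154/3125, 98/15625, 34/78125, 1/78125]  (j = 0..7)
E[N_7] = Σ j·p_7(j) = 164311/78125;  E[N_7²] = Σ j²·p_7(j) = 401373/78125
Var[N_7] = 401373/78125 − (164311/78125)² = 4359160904/6103515625

4359160904/6103515625


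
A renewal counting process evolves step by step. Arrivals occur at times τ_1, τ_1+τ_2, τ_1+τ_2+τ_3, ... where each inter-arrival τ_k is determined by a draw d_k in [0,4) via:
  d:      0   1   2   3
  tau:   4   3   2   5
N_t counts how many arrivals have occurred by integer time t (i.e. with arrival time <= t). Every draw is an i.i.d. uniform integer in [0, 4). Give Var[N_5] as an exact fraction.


39/256

Inter-arrival values over d=0..3: [4, 3, 2, 5]
Each d has probability 1/4, so the pmf of τ is: f(2) = 1/4, f(3) = 1/4, f(4) = 1/4, f(5) = 1/4
Let p_n(j) = P(N_n = j), with p_0 = [1]. Condition on τ_1: p_n(0) = P(τ > n), and for j >= 1, p_n(j) = Σ_{k<=n} f(k)·p_{n−k}(j−1)
p_1 = [1]  (j = 0)
p_2 = [3/4, 1/4]  (j = 0..1)
p_3 = [1/2, 1/2]  (j = 0..1)
p_4 = [1/4, 11/16, 1/16]  (j = 0..2)
p_5 = [0, 13/16, 3/16]  (j = 0..2)
E[N_5] = Σ j·p_5(j) = 19/16;  E[N_5²] = Σ j²·p_5(j) = 25/16
Var[N_5] = 25/16 − (19/16)² = 39/256


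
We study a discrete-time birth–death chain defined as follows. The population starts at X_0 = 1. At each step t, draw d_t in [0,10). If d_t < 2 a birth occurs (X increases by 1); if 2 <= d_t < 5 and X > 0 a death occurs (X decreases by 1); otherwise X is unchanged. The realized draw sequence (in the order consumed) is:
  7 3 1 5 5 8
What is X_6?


1

t=0: X=1, d=7 → hold, X_1=1
t=1: X=1, d=3 → death, X_2=0
t=2: X=0, d=1 → birth, X_3=1
t=3: X=1, d=5 → hold, X_4=1
t=4: X=1, d=5 → hold, X_5=1
t=5: X=1, d=8 → hold, X_6=1


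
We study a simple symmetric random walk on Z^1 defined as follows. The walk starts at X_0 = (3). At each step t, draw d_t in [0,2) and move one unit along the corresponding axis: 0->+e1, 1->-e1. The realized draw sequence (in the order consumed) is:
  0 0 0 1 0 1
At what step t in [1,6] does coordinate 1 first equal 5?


t=0: X=(3), d=0 → +e1, X_1=(4)
t=1: X=(4), d=0 → +e1, X_2=(5)
t=2: X=(5), d=0 → +e1, X_3=(6)
t=3: X=(6), d=1 → -e1, X_4=(5)
t=4: X=(5), d=0 → +e1, X_5=(6)
t=5: X=(6), d=1 → -e1, X_6=(5)

2


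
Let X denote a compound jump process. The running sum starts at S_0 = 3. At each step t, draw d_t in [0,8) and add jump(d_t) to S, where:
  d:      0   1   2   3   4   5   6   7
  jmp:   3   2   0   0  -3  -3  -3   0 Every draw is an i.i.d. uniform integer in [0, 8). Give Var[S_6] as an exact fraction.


57/2

Outcome values over d=0..7: [3, 2, 0, 0, -3, -3, -3, 0]
Σy = -4, Σy² = 40, M = 8
μ = -4/8 = -1/2,  σ² = 40/8 − (-1/2)² = 19/4
Independent increments: Var[S_6] = 6·σ² = 6·(19/4) = 57/2


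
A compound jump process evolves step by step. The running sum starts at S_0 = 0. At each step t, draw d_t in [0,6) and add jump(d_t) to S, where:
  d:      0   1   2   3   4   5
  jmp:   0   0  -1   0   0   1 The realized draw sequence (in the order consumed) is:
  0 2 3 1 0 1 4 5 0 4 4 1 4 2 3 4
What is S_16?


t=0: S=0, d=0, jump=0, S_1=0
t=1: S=0, d=2, jump=-1, S_2=-1
t=2: S=-1, d=3, jump=0, S_3=-1
t=3: S=-1, d=1, jump=0, S_4=-1
t=4: S=-1, d=0, jump=0, S_5=-1
t=5: S=-1, d=1, jump=0, S_6=-1
t=6: S=-1, d=4, jump=0, S_7=-1
t=7: S=-1, d=5, jump=1, S_8=0
t=8: S=0, d=0, jump=0, S_9=0
t=9: S=0, d=4, jump=0, S_10=0
t=10: S=0, d=4, jump=0, S_11=0
t=11: S=0, d=1, jump=0, S_12=0
t=12: S=0, d=4, jump=0, S_13=0
t=13: S=0, d=2, jump=-1, S_14=-1
t=14: S=-1, d=3, jump=0, S_15=-1
t=15: S=-1, d=4, jump=0, S_16=-1

-1


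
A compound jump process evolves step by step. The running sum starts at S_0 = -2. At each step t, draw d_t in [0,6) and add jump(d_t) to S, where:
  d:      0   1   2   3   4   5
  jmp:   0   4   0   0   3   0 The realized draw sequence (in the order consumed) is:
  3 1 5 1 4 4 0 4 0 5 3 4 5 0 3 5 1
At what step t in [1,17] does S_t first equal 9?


5

t=0: S=-2, d=3, jump=0, S_1=-2
t=1: S=-2, d=1, jump=4, S_2=2
t=2: S=2, d=5, jump=0, S_3=2
t=3: S=2, d=1, jump=4, S_4=6
t=4: S=6, d=4, jump=3, S_5=9
t=5: S=9, d=4, jump=3, S_6=12
t=6: S=12, d=0, jump=0, S_7=12
t=7: S=12, d=4, jump=3, S_8=15
t=8: S=15, d=0, jump=0, S_9=15
t=9: S=15, d=5, jump=0, S_10=15
t=10: S=15, d=3, jump=0, S_11=15
t=11: S=15, d=4, jump=3, S_12=18
t=12: S=18, d=5, jump=0, S_13=18
t=13: S=18, d=0, jump=0, S_14=18
t=14: S=18, d=3, jump=0, S_15=18
t=15: S=18, d=5, jump=0, S_16=18
t=16: S=18, d=1, jump=4, S_17=22


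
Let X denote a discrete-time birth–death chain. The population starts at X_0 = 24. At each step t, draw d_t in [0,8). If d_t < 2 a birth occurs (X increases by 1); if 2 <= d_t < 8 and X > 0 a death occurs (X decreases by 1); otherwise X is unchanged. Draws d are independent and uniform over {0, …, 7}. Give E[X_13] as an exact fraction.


35/2

X can drop by at most 1 per step and X_0 = 24 > T = 13, so X_t >= 24 − t >= 11 > 0 for every t <= 13: the floor at 0 (the 'and X > 0' condition) never binds. Hence X_13 = X_0 + Σ_{t<13} Y_t with i.i.d. increments Y_t = y(d_t) ∈ {+1, −1, 0}.
Outcome values over d=0..7: [1, 1, -1, -1, -1, -1, -1, -1]
Σy = -4, Σy² = 8, M = 8
μ = -4/8 = -1/2,  σ² = 8/8 − (-1/2)² = 3/4
E[X_13] = 24 + 13·(-1/2) = 35/2


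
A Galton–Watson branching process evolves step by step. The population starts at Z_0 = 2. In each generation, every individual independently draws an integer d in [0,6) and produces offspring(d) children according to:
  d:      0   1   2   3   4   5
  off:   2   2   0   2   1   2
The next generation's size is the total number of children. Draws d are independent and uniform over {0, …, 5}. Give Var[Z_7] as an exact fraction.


3502359/8192

Outcome values over d=0..5: [2, 2, 0, 2, 1, 2]
Σy = 9, Σy² = 17, M = 6
μ = 9/6 = 3/2,  σ² = 17/6 − (3/2)² = 7/12
V_0 = 0, E_0 = 2
V_1 = 7/12·E_0 + (3/2)²·V_0 = 7/6;  E_1 = 3
V_2 = 7/12·E_1 + (3/2)²·V_1 = 35/8;  E_2 = 9/2
V_3 = 7/12·E_2 + (3/2)²·V_2 = 399/32;  E_3 = 27/4
V_4 = 7/12·E_3 + (3/2)²·V_3 = 4095/128;  E_4 = 81/8
V_5 = 7/12·E_4 + (3/2)²·V_4 = 39879/512;  E_5 = 243/16
V_6 = 7/12·E_5 + (3/2)²·V_5 = 377055/2048;  E_6 = 729/32
V_7 = 7/12·E_6 + (3/2)²·V_6 = 3502359/8192;  E_7 = 2187/64


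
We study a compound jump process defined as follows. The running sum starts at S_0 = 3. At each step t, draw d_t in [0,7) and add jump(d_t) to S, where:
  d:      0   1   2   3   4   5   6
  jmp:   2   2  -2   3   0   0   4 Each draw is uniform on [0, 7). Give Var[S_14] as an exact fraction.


356/7

Outcome values over d=0..6: [2, 2, -2, 3, 0, 0, 4]
Σy = 9, Σy² = 37, M = 7
μ = 9/7 = 9/7,  σ² = 37/7 − (9/7)² = 178/49
Independent increments: Var[S_14] = 14·σ² = 14·(178/49) = 356/7


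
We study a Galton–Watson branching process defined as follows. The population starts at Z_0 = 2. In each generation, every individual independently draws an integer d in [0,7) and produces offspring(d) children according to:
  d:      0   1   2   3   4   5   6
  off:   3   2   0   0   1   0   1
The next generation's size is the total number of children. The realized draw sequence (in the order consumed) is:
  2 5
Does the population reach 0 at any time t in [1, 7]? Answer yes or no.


gen 0: Z_0=2, draws=[2, 5], offspring=[0, 0], Z_1=0
gen 1: Z_1=0, draws=[], offspring=[], Z_2=0
gen 2: Z_2=0, draws=[], offspring=[], Z_3=0
gen 3: Z_3=0, draws=[], offspring=[], Z_4=0
gen 4: Z_4=0, draws=[], offspring=[], Z_5=0
gen 5: Z_5=0, draws=[], offspring=[], Z_6=0
gen 6: Z_6=0, draws=[], offspring=[], Z_7=0

yes


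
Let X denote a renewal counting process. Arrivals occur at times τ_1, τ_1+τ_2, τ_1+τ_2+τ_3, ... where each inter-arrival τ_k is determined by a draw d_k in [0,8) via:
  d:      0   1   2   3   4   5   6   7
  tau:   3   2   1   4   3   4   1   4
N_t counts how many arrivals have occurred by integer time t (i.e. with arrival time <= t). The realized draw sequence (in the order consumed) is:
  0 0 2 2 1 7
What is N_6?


draw d_1=0: τ_1=3, arrival time A_1=3
draw d_2=0: τ_2=3, arrival time A_2=6
draw d_3=2: τ_3=1, arrival time A_3=7
draw d_4=2: τ_4=1, arrival time A_4=8
draw d_5=1: τ_5=2, arrival time A_5=10
draw d_6=7: τ_6=4, arrival time A_6=14
N_t over t=0..6: 0:0 1:0 2:0 3:1 4:1 5:1 6:2

2


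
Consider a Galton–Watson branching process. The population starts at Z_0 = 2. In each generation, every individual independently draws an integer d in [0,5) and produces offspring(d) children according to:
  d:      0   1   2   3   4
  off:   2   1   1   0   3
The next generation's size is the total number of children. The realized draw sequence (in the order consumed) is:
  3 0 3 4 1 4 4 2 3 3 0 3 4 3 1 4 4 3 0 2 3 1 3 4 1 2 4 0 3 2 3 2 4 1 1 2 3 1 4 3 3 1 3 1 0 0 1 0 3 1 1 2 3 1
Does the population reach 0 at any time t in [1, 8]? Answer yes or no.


gen 0: Z_0=2, draws=[3, 0], offspring=[0, 2], Z_1=2
gen 1: Z_1=2, draws=[3, 4], offspring=[0, 3], Z_2=3
gen 2: Z_2=3, draws=[1, 4, 4], offspring=[1, 3, 3], Z_3=7
gen 3: Z_3=7, draws=[2, 3, 3, 0, 3, 4, 3], offspring=[1, 0, 0, 2, 0, 3, 0], Z_4=6
gen 4: Z_4=6, draws=[1, 4, 4, 3, 0, 2], offspring=[1, 3, 3, 0, 2, 1], Z_5=10
gen 5: Z_5=10, draws=[3, 1, 3, 4, 1, 2, 4, 0, 3, 2], offspring=[0, 1, 0, 3, 1, 1, 3, 2, 0, 1], Z_6=12
gen 6: Z_6=12, draws=[3, 2, 4, 1, 1, 2, 3, 1, 4, 3, 3, 1], offspring=[0, 1, 3, 1, 1, 1, 0, 1, 3, 0, 0, 1], Z_7=12
gen 7: Z_7=12, draws=[3, 1, 0, 0, 1, 0, 3, 1, 1, 2, 3, 1], offspring=[0, 1, 2, 2, 1, 2, 0, 1, 1, 1, 0, 1], Z_8=12

no


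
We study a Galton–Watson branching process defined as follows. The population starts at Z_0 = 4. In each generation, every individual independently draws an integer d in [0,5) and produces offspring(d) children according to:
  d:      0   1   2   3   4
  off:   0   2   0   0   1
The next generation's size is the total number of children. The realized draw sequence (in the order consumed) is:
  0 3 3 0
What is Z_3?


0

gen 0: Z_0=4, draws=[0, 3, 3, 0], offspring=[0, 0, 0, 0], Z_1=0
gen 1: Z_1=0, draws=[], offspring=[], Z_2=0
gen 2: Z_2=0, draws=[], offspring=[], Z_3=0


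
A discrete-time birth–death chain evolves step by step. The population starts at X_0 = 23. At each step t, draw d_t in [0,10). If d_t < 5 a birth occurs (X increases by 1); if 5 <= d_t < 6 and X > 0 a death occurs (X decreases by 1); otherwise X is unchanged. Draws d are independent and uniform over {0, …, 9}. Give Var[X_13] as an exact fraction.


X can drop by at most 1 per step and X_0 = 23 > T = 13, so X_t >= 23 − t >= 10 > 0 for every t <= 13: the floor at 0 (the 'and X > 0' condition) never binds. Hence X_13 = X_0 + Σ_{t<13} Y_t with i.i.d. increments Y_t = y(d_t) ∈ {+1, −1, 0}.
Outcome values over d=0..9: [1, 1, 1, 1, 1, -1, 0, 0, 0, 0]
Σy = 4, Σy² = 6, M = 10
μ = 4/10 = 2/5,  σ² = 6/10 − (2/5)² = 11/25
Independent increments: Var[X_13] = 13·σ² = 13·(11/25) = 143/25

143/25


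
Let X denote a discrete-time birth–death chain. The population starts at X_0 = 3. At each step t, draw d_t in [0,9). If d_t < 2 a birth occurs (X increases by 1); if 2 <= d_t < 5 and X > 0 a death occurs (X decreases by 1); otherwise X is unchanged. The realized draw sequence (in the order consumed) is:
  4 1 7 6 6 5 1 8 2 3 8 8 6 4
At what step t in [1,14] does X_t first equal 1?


t=0: X=3, d=4 → death, X_1=2
t=1: X=2, d=1 → birth, X_2=3
t=2: X=3, d=7 → hold, X_3=3
t=3: X=3, d=6 → hold, X_4=3
t=4: X=3, d=6 → hold, X_5=3
t=5: X=3, d=5 → hold, X_6=3
t=6: X=3, d=1 → birth, X_7=4
t=7: X=4, d=8 → hold, X_8=4
t=8: X=4, d=2 → death, X_9=3
t=9: X=3, d=3 → death, X_10=2
t=10: X=2, d=8 → hold, X_11=2
t=11: X=2, d=8 → hold, X_12=2
t=12: X=2, d=6 → hold, X_13=2
t=13: X=2, d=4 → death, X_14=1

14
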